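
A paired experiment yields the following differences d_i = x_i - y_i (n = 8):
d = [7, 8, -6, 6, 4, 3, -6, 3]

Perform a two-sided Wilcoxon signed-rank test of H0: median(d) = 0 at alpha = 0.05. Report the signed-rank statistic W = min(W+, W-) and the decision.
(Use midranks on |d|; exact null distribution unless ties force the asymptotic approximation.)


Step 1: Drop any zero differences (none here) and take |d_i|.
|d| = [7, 8, 6, 6, 4, 3, 6, 3]
Step 2: Midrank |d_i| (ties get averaged ranks).
ranks: |7|->7, |8|->8, |6|->5, |6|->5, |4|->3, |3|->1.5, |6|->5, |3|->1.5
Step 3: Attach original signs; sum ranks with positive sign and with negative sign.
W+ = 7 + 8 + 5 + 3 + 1.5 + 1.5 = 26
W- = 5 + 5 = 10
(Check: W+ + W- = 36 should equal n(n+1)/2 = 36.)
Step 4: Test statistic W = min(W+, W-) = 10.
Step 5: Ties in |d|, so use the tie-corrected normal approximation.
        E[W] = n(n+1)/4 = 8*9/4 = 18.
        Tie groups: |d|=3 (t=2), |d|=6 (t=3); sum(t^3 - t) = 30.
        Var[W] = n(n+1)(2n+1)/24 - sum(t^3-t)/48 = 1224/24 - 30/48 = 50.375.
        z = (W - E[W]) / sqrt(Var[W]) = (10 - 18) / 7.0975 = -1.1272.
        Two-sided p = 2*Phi(z) = 0.259678.
Step 6: alpha = 0.05. fail to reject H0.

W+ = 26, W- = 10, W = min = 10, p = 0.259678, fail to reject H0.


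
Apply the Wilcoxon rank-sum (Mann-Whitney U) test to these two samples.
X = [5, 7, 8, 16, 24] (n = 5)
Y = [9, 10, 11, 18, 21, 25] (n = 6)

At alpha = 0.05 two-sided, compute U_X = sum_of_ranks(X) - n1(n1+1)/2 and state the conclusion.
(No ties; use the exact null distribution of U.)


Step 1: Combine and sort all 11 observations; assign midranks.
sorted (value, group): (5,X), (7,X), (8,X), (9,Y), (10,Y), (11,Y), (16,X), (18,Y), (21,Y), (24,X), (25,Y)
ranks: 5->1, 7->2, 8->3, 9->4, 10->5, 11->6, 16->7, 18->8, 21->9, 24->10, 25->11
Step 2: Rank sum for X: R1 = 1 + 2 + 3 + 7 + 10 = 23.
Step 3: U_X = R1 - n1(n1+1)/2 = 23 - 5*6/2 = 23 - 15 = 8.
       U_Y = n1*n2 - U_X = 30 - 8 = 22.
Step 4: No ties, so the exact null distribution of U (based on enumerating the C(11,5) = 462 equally likely rank assignments) gives the two-sided p-value.
Step 5: p-value = 0.246753; compare to alpha = 0.05. fail to reject H0.

U_X = 8, p = 0.246753, fail to reject H0 at alpha = 0.05.


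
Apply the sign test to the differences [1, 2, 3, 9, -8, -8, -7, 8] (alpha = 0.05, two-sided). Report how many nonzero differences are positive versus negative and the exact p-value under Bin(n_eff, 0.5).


Step 1: Discard zero differences. Original n = 8; n_eff = number of nonzero differences = 8.
Nonzero differences (with sign): +1, +2, +3, +9, -8, -8, -7, +8
Step 2: Count signs: positive = 5, negative = 3.
Step 3: Under H0: P(positive) = 0.5, so the number of positives S ~ Bin(8, 0.5).
Step 4: Two-sided exact p-value = sum of Bin(8,0.5) probabilities at or below the observed probability = 0.726562.
Step 5: alpha = 0.05. fail to reject H0.

n_eff = 8, pos = 5, neg = 3, p = 0.726562, fail to reject H0.


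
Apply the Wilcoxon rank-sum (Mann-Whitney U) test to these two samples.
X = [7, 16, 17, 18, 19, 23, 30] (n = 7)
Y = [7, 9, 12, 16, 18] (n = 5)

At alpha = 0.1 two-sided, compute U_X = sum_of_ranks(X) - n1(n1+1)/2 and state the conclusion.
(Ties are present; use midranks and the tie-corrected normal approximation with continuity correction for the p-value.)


Step 1: Combine and sort all 12 observations; assign midranks.
sorted (value, group): (7,X), (7,Y), (9,Y), (12,Y), (16,X), (16,Y), (17,X), (18,X), (18,Y), (19,X), (23,X), (30,X)
ranks: 7->1.5, 7->1.5, 9->3, 12->4, 16->5.5, 16->5.5, 17->7, 18->8.5, 18->8.5, 19->10, 23->11, 30->12
Step 2: Rank sum for X: R1 = 1.5 + 5.5 + 7 + 8.5 + 10 + 11 + 12 = 55.5.
Step 3: U_X = R1 - n1(n1+1)/2 = 55.5 - 7*8/2 = 55.5 - 28 = 27.5.
       U_Y = n1*n2 - U_X = 35 - 27.5 = 7.5.
Step 4: Ties are present, so use the tie-corrected normal approximation (with continuity correction) for the p-value.
Step 5: p-value = 0.120913; compare to alpha = 0.1. fail to reject H0.

U_X = 27.5, p = 0.120913, fail to reject H0 at alpha = 0.1.


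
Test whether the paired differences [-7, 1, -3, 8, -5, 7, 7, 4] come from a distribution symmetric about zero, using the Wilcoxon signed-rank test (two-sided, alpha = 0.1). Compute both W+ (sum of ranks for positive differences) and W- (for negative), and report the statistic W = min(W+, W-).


Step 1: Drop any zero differences (none here) and take |d_i|.
|d| = [7, 1, 3, 8, 5, 7, 7, 4]
Step 2: Midrank |d_i| (ties get averaged ranks).
ranks: |7|->6, |1|->1, |3|->2, |8|->8, |5|->4, |7|->6, |7|->6, |4|->3
Step 3: Attach original signs; sum ranks with positive sign and with negative sign.
W+ = 1 + 8 + 6 + 6 + 3 = 24
W- = 6 + 2 + 4 = 12
(Check: W+ + W- = 36 should equal n(n+1)/2 = 36.)
Step 4: Test statistic W = min(W+, W-) = 12.
Step 5: Ties in |d|, so use the tie-corrected normal approximation.
        E[W] = n(n+1)/4 = 8*9/4 = 18.
        Tie groups: |d|=7 (t=3); sum(t^3 - t) = 24.
        Var[W] = n(n+1)(2n+1)/24 - sum(t^3-t)/48 = 1224/24 - 24/48 = 50.5.
        z = (W - E[W]) / sqrt(Var[W]) = (12 - 18) / 7.1063 = -0.8443.
        Two-sided p = 2*Phi(z) = 0.398492.
Step 6: alpha = 0.1. fail to reject H0.

W+ = 24, W- = 12, W = min = 12, p = 0.398492, fail to reject H0.


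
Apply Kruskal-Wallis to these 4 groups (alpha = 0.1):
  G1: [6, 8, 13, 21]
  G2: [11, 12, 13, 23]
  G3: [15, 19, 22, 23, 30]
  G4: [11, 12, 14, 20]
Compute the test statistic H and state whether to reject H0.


Step 1: Combine all N = 17 observations and assign midranks.
sorted (value, group, rank): (6,G1,1), (8,G1,2), (11,G2,3.5), (11,G4,3.5), (12,G2,5.5), (12,G4,5.5), (13,G1,7.5), (13,G2,7.5), (14,G4,9), (15,G3,10), (19,G3,11), (20,G4,12), (21,G1,13), (22,G3,14), (23,G2,15.5), (23,G3,15.5), (30,G3,17)
Step 2: Sum ranks within each group.
R_1 = 23.5 (n_1 = 4)
R_2 = 32 (n_2 = 4)
R_3 = 67.5 (n_3 = 5)
R_4 = 30 (n_4 = 4)
Step 3: H = 12/(N(N+1)) * sum(R_i^2/n_i) - 3(N+1)
     = 12/(17*18) * (23.5^2/4 + 32^2/4 + 67.5^2/5 + 30^2/4) - 3*18
     = 0.039216 * 1530.31 - 54
     = 6.012255.
Step 4: Ties present; correction factor C = 1 - 24/(17^3 - 17) = 0.995098. Corrected H = 6.012255 / 0.995098 = 6.041872.
Step 5: Under H0, H ~ chi^2(3); p-value = 0.109591.
Step 6: alpha = 0.1. fail to reject H0.

H = 6.0419, df = 3, p = 0.109591, fail to reject H0.


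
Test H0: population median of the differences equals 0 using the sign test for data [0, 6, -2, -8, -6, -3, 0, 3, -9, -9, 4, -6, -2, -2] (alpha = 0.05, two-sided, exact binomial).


Step 1: Discard zero differences. Original n = 14; n_eff = number of nonzero differences = 12.
Nonzero differences (with sign): +6, -2, -8, -6, -3, +3, -9, -9, +4, -6, -2, -2
Step 2: Count signs: positive = 3, negative = 9.
Step 3: Under H0: P(positive) = 0.5, so the number of positives S ~ Bin(12, 0.5).
Step 4: Two-sided exact p-value = sum of Bin(12,0.5) probabilities at or below the observed probability = 0.145996.
Step 5: alpha = 0.05. fail to reject H0.

n_eff = 12, pos = 3, neg = 9, p = 0.145996, fail to reject H0.


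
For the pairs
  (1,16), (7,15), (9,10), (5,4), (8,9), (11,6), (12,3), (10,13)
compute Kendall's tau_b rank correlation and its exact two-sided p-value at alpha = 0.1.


Step 1: Enumerate the 28 unordered pairs (i,j) with i<j and classify each by sign(x_j-x_i) * sign(y_j-y_i).
  (1,2):dx=+6,dy=-1->D; (1,3):dx=+8,dy=-6->D; (1,4):dx=+4,dy=-12->D; (1,5):dx=+7,dy=-7->D
  (1,6):dx=+10,dy=-10->D; (1,7):dx=+11,dy=-13->D; (1,8):dx=+9,dy=-3->D; (2,3):dx=+2,dy=-5->D
  (2,4):dx=-2,dy=-11->C; (2,5):dx=+1,dy=-6->D; (2,6):dx=+4,dy=-9->D; (2,7):dx=+5,dy=-12->D
  (2,8):dx=+3,dy=-2->D; (3,4):dx=-4,dy=-6->C; (3,5):dx=-1,dy=-1->C; (3,6):dx=+2,dy=-4->D
  (3,7):dx=+3,dy=-7->D; (3,8):dx=+1,dy=+3->C; (4,5):dx=+3,dy=+5->C; (4,6):dx=+6,dy=+2->C
  (4,7):dx=+7,dy=-1->D; (4,8):dx=+5,dy=+9->C; (5,6):dx=+3,dy=-3->D; (5,7):dx=+4,dy=-6->D
  (5,8):dx=+2,dy=+4->C; (6,7):dx=+1,dy=-3->D; (6,8):dx=-1,dy=+7->D; (7,8):dx=-2,dy=+10->D
Step 2: C = 8, D = 20, total pairs = 28.
Step 3: tau = (C - D)/(n(n-1)/2) = (8 - 20)/28 = -0.428571.
Step 4: Exact two-sided p-value (enumerate n! = 40320 permutations of y under H0): p = 0.178869.
Step 5: alpha = 0.1. fail to reject H0.

tau_b = -0.4286 (C=8, D=20), p = 0.178869, fail to reject H0.


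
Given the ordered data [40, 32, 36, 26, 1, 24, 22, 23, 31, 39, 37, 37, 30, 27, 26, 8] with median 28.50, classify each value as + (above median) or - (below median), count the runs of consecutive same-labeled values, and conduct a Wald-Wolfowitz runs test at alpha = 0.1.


Step 1: Compute median = 28.50; label A = above, B = below.
Labels in order: AAABBBBBAAAAABBB  (n_A = 8, n_B = 8)
Step 2: Count runs R = 4.
Step 3: Under H0 (random ordering), E[R] = 2*n_A*n_B/(n_A+n_B) + 1 = 2*8*8/16 + 1 = 9.0000.
        Var[R] = 2*n_A*n_B*(2*n_A*n_B - n_A - n_B) / ((n_A+n_B)^2 * (n_A+n_B-1)) = 14336/3840 = 3.7333.
        SD[R] = 1.9322.
Step 4: Continuity-corrected z = (R + 0.5 - E[R]) / SD[R] = (4 + 0.5 - 9.0000) / 1.9322 = -2.3290.
Step 5: Two-sided p-value via normal approximation = 2*(1 - Phi(|z|)) = 0.019861.
Step 6: alpha = 0.1. reject H0.

R = 4, z = -2.3290, p = 0.019861, reject H0.


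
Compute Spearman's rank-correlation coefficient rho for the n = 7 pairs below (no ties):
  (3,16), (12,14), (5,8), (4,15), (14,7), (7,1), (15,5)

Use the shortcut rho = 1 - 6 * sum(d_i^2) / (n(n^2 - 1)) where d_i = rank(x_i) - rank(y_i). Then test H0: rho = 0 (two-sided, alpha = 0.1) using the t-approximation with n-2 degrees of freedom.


Step 1: Rank x and y separately (midranks; no ties here).
rank(x): 3->1, 12->5, 5->3, 4->2, 14->6, 7->4, 15->7
rank(y): 16->7, 14->5, 8->4, 15->6, 7->3, 1->1, 5->2
Step 2: d_i = R_x(i) - R_y(i); compute d_i^2.
  (1-7)^2=36, (5-5)^2=0, (3-4)^2=1, (2-6)^2=16, (6-3)^2=9, (4-1)^2=9, (7-2)^2=25
sum(d^2) = 96.
Step 3: rho = 1 - 6*96 / (7*(7^2 - 1)) = 1 - 576/336 = -0.714286.
Step 4: Under H0, t = rho * sqrt((n-2)/(1-rho^2)) = -2.2822 ~ t(5).
Step 5: Two-sided p-value from the t-distribution with 5 df = 0.071344.
Step 6: alpha = 0.1. reject H0.

rho = -0.7143, p = 0.071344, reject H0 at alpha = 0.1.


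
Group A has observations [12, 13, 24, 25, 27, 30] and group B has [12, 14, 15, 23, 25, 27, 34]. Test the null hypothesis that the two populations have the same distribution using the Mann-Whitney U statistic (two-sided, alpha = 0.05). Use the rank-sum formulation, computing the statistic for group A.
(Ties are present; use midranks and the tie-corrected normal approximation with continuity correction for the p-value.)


Step 1: Combine and sort all 13 observations; assign midranks.
sorted (value, group): (12,X), (12,Y), (13,X), (14,Y), (15,Y), (23,Y), (24,X), (25,X), (25,Y), (27,X), (27,Y), (30,X), (34,Y)
ranks: 12->1.5, 12->1.5, 13->3, 14->4, 15->5, 23->6, 24->7, 25->8.5, 25->8.5, 27->10.5, 27->10.5, 30->12, 34->13
Step 2: Rank sum for X: R1 = 1.5 + 3 + 7 + 8.5 + 10.5 + 12 = 42.5.
Step 3: U_X = R1 - n1(n1+1)/2 = 42.5 - 6*7/2 = 42.5 - 21 = 21.5.
       U_Y = n1*n2 - U_X = 42 - 21.5 = 20.5.
Step 4: Ties are present, so use the tie-corrected normal approximation (with continuity correction) for the p-value.
Step 5: p-value = 1.000000; compare to alpha = 0.05. fail to reject H0.

U_X = 21.5, p = 1.000000, fail to reject H0 at alpha = 0.05.


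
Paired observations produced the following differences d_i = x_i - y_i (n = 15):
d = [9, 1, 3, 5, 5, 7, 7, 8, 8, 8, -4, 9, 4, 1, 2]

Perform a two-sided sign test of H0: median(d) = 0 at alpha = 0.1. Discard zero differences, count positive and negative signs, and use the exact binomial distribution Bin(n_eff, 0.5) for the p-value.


Step 1: Discard zero differences. Original n = 15; n_eff = number of nonzero differences = 15.
Nonzero differences (with sign): +9, +1, +3, +5, +5, +7, +7, +8, +8, +8, -4, +9, +4, +1, +2
Step 2: Count signs: positive = 14, negative = 1.
Step 3: Under H0: P(positive) = 0.5, so the number of positives S ~ Bin(15, 0.5).
Step 4: Two-sided exact p-value = sum of Bin(15,0.5) probabilities at or below the observed probability = 0.000977.
Step 5: alpha = 0.1. reject H0.

n_eff = 15, pos = 14, neg = 1, p = 0.000977, reject H0.


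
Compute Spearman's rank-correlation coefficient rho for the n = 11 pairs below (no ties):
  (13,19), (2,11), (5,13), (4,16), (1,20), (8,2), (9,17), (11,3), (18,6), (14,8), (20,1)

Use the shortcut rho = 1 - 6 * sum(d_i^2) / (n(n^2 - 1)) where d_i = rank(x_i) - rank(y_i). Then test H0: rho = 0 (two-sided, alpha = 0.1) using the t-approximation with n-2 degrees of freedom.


Step 1: Rank x and y separately (midranks; no ties here).
rank(x): 13->8, 2->2, 5->4, 4->3, 1->1, 8->5, 9->6, 11->7, 18->10, 14->9, 20->11
rank(y): 19->10, 11->6, 13->7, 16->8, 20->11, 2->2, 17->9, 3->3, 6->4, 8->5, 1->1
Step 2: d_i = R_x(i) - R_y(i); compute d_i^2.
  (8-10)^2=4, (2-6)^2=16, (4-7)^2=9, (3-8)^2=25, (1-11)^2=100, (5-2)^2=9, (6-9)^2=9, (7-3)^2=16, (10-4)^2=36, (9-5)^2=16, (11-1)^2=100
sum(d^2) = 340.
Step 3: rho = 1 - 6*340 / (11*(11^2 - 1)) = 1 - 2040/1320 = -0.545455.
Step 4: Under H0, t = rho * sqrt((n-2)/(1-rho^2)) = -1.9524 ~ t(9).
Step 5: Two-sided p-value from the t-distribution with 9 df = 0.082651.
Step 6: alpha = 0.1. reject H0.

rho = -0.5455, p = 0.082651, reject H0 at alpha = 0.1.


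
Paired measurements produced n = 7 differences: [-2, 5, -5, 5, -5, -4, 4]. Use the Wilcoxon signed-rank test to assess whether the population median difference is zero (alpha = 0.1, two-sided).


Step 1: Drop any zero differences (none here) and take |d_i|.
|d| = [2, 5, 5, 5, 5, 4, 4]
Step 2: Midrank |d_i| (ties get averaged ranks).
ranks: |2|->1, |5|->5.5, |5|->5.5, |5|->5.5, |5|->5.5, |4|->2.5, |4|->2.5
Step 3: Attach original signs; sum ranks with positive sign and with negative sign.
W+ = 5.5 + 5.5 + 2.5 = 13.5
W- = 1 + 5.5 + 5.5 + 2.5 = 14.5
(Check: W+ + W- = 28 should equal n(n+1)/2 = 28.)
Step 4: Test statistic W = min(W+, W-) = 13.5.
Step 5: Ties in |d|, so use the tie-corrected normal approximation.
        E[W] = n(n+1)/4 = 7*8/4 = 14.
        Tie groups: |d|=4 (t=2), |d|=5 (t=4); sum(t^3 - t) = 66.
        Var[W] = n(n+1)(2n+1)/24 - sum(t^3-t)/48 = 840/24 - 66/48 = 33.625.
        z = (W - E[W]) / sqrt(Var[W]) = (13.5 - 14) / 5.7987 = -0.0862.
        Two-sided p = 2*Phi(z) = 0.931287.
Step 6: alpha = 0.1. fail to reject H0.

W+ = 13.5, W- = 14.5, W = min = 13.5, p = 0.931287, fail to reject H0.


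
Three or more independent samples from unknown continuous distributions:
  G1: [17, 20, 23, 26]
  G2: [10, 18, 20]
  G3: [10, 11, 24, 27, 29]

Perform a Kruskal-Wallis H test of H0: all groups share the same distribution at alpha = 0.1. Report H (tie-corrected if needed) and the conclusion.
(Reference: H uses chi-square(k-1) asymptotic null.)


Step 1: Combine all N = 12 observations and assign midranks.
sorted (value, group, rank): (10,G2,1.5), (10,G3,1.5), (11,G3,3), (17,G1,4), (18,G2,5), (20,G1,6.5), (20,G2,6.5), (23,G1,8), (24,G3,9), (26,G1,10), (27,G3,11), (29,G3,12)
Step 2: Sum ranks within each group.
R_1 = 28.5 (n_1 = 4)
R_2 = 13 (n_2 = 3)
R_3 = 36.5 (n_3 = 5)
Step 3: H = 12/(N(N+1)) * sum(R_i^2/n_i) - 3(N+1)
     = 12/(12*13) * (28.5^2/4 + 13^2/3 + 36.5^2/5) - 3*13
     = 0.076923 * 525.846 - 39
     = 1.449679.
Step 4: Ties present; correction factor C = 1 - 12/(12^3 - 12) = 0.993007. Corrected H = 1.449679 / 0.993007 = 1.459888.
Step 5: Under H0, H ~ chi^2(2); p-value = 0.481936.
Step 6: alpha = 0.1. fail to reject H0.

H = 1.4599, df = 2, p = 0.481936, fail to reject H0.


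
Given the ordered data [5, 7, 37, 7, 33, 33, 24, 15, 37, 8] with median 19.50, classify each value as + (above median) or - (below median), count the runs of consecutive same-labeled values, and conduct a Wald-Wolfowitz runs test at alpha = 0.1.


Step 1: Compute median = 19.50; label A = above, B = below.
Labels in order: BBABAAABAB  (n_A = 5, n_B = 5)
Step 2: Count runs R = 7.
Step 3: Under H0 (random ordering), E[R] = 2*n_A*n_B/(n_A+n_B) + 1 = 2*5*5/10 + 1 = 6.0000.
        Var[R] = 2*n_A*n_B*(2*n_A*n_B - n_A - n_B) / ((n_A+n_B)^2 * (n_A+n_B-1)) = 2000/900 = 2.2222.
        SD[R] = 1.4907.
Step 4: Continuity-corrected z = (R - 0.5 - E[R]) / SD[R] = (7 - 0.5 - 6.0000) / 1.4907 = 0.3354.
Step 5: Two-sided p-value via normal approximation = 2*(1 - Phi(|z|)) = 0.737316.
Step 6: alpha = 0.1. fail to reject H0.

R = 7, z = 0.3354, p = 0.737316, fail to reject H0.


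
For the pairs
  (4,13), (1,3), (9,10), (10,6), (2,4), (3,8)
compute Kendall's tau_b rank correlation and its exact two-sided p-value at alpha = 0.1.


Step 1: Enumerate the 15 unordered pairs (i,j) with i<j and classify each by sign(x_j-x_i) * sign(y_j-y_i).
  (1,2):dx=-3,dy=-10->C; (1,3):dx=+5,dy=-3->D; (1,4):dx=+6,dy=-7->D; (1,5):dx=-2,dy=-9->C
  (1,6):dx=-1,dy=-5->C; (2,3):dx=+8,dy=+7->C; (2,4):dx=+9,dy=+3->C; (2,5):dx=+1,dy=+1->C
  (2,6):dx=+2,dy=+5->C; (3,4):dx=+1,dy=-4->D; (3,5):dx=-7,dy=-6->C; (3,6):dx=-6,dy=-2->C
  (4,5):dx=-8,dy=-2->C; (4,6):dx=-7,dy=+2->D; (5,6):dx=+1,dy=+4->C
Step 2: C = 11, D = 4, total pairs = 15.
Step 3: tau = (C - D)/(n(n-1)/2) = (11 - 4)/15 = 0.466667.
Step 4: Exact two-sided p-value (enumerate n! = 720 permutations of y under H0): p = 0.272222.
Step 5: alpha = 0.1. fail to reject H0.

tau_b = 0.4667 (C=11, D=4), p = 0.272222, fail to reject H0.


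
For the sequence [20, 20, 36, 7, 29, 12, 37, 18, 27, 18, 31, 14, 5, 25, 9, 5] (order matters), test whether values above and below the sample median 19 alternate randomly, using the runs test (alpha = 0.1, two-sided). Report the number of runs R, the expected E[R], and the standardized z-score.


Step 1: Compute median = 19; label A = above, B = below.
Labels in order: AAABABABABABBABB  (n_A = 8, n_B = 8)
Step 2: Count runs R = 12.
Step 3: Under H0 (random ordering), E[R] = 2*n_A*n_B/(n_A+n_B) + 1 = 2*8*8/16 + 1 = 9.0000.
        Var[R] = 2*n_A*n_B*(2*n_A*n_B - n_A - n_B) / ((n_A+n_B)^2 * (n_A+n_B-1)) = 14336/3840 = 3.7333.
        SD[R] = 1.9322.
Step 4: Continuity-corrected z = (R - 0.5 - E[R]) / SD[R] = (12 - 0.5 - 9.0000) / 1.9322 = 1.2939.
Step 5: Two-sided p-value via normal approximation = 2*(1 - Phi(|z|)) = 0.195709.
Step 6: alpha = 0.1. fail to reject H0.

R = 12, z = 1.2939, p = 0.195709, fail to reject H0.


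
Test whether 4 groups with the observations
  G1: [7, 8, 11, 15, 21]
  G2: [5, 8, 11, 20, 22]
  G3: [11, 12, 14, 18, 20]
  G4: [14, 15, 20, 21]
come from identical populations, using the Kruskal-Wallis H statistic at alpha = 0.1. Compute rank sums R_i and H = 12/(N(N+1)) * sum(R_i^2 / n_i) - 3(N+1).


Step 1: Combine all N = 19 observations and assign midranks.
sorted (value, group, rank): (5,G2,1), (7,G1,2), (8,G1,3.5), (8,G2,3.5), (11,G1,6), (11,G2,6), (11,G3,6), (12,G3,8), (14,G3,9.5), (14,G4,9.5), (15,G1,11.5), (15,G4,11.5), (18,G3,13), (20,G2,15), (20,G3,15), (20,G4,15), (21,G1,17.5), (21,G4,17.5), (22,G2,19)
Step 2: Sum ranks within each group.
R_1 = 40.5 (n_1 = 5)
R_2 = 44.5 (n_2 = 5)
R_3 = 51.5 (n_3 = 5)
R_4 = 53.5 (n_4 = 4)
Step 3: H = 12/(N(N+1)) * sum(R_i^2/n_i) - 3(N+1)
     = 12/(19*20) * (40.5^2/5 + 44.5^2/5 + 51.5^2/5 + 53.5^2/4) - 3*20
     = 0.031579 * 1970.11 - 60
     = 2.214079.
Step 4: Ties present; correction factor C = 1 - 72/(19^3 - 19) = 0.989474. Corrected H = 2.214079 / 0.989474 = 2.237633.
Step 5: Under H0, H ~ chi^2(3); p-value = 0.524574.
Step 6: alpha = 0.1. fail to reject H0.

H = 2.2376, df = 3, p = 0.524574, fail to reject H0.


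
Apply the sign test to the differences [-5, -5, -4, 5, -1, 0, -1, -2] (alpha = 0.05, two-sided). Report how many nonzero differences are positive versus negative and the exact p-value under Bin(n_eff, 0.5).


Step 1: Discard zero differences. Original n = 8; n_eff = number of nonzero differences = 7.
Nonzero differences (with sign): -5, -5, -4, +5, -1, -1, -2
Step 2: Count signs: positive = 1, negative = 6.
Step 3: Under H0: P(positive) = 0.5, so the number of positives S ~ Bin(7, 0.5).
Step 4: Two-sided exact p-value = sum of Bin(7,0.5) probabilities at or below the observed probability = 0.125000.
Step 5: alpha = 0.05. fail to reject H0.

n_eff = 7, pos = 1, neg = 6, p = 0.125000, fail to reject H0.


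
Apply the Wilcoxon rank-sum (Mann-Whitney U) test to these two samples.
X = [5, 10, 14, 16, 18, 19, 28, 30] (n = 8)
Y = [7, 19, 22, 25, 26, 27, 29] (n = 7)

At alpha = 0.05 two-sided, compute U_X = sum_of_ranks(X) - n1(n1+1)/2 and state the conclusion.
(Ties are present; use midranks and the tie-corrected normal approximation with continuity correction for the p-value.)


Step 1: Combine and sort all 15 observations; assign midranks.
sorted (value, group): (5,X), (7,Y), (10,X), (14,X), (16,X), (18,X), (19,X), (19,Y), (22,Y), (25,Y), (26,Y), (27,Y), (28,X), (29,Y), (30,X)
ranks: 5->1, 7->2, 10->3, 14->4, 16->5, 18->6, 19->7.5, 19->7.5, 22->9, 25->10, 26->11, 27->12, 28->13, 29->14, 30->15
Step 2: Rank sum for X: R1 = 1 + 3 + 4 + 5 + 6 + 7.5 + 13 + 15 = 54.5.
Step 3: U_X = R1 - n1(n1+1)/2 = 54.5 - 8*9/2 = 54.5 - 36 = 18.5.
       U_Y = n1*n2 - U_X = 56 - 18.5 = 37.5.
Step 4: Ties are present, so use the tie-corrected normal approximation (with continuity correction) for the p-value.
Step 5: p-value = 0.297190; compare to alpha = 0.05. fail to reject H0.

U_X = 18.5, p = 0.297190, fail to reject H0 at alpha = 0.05.


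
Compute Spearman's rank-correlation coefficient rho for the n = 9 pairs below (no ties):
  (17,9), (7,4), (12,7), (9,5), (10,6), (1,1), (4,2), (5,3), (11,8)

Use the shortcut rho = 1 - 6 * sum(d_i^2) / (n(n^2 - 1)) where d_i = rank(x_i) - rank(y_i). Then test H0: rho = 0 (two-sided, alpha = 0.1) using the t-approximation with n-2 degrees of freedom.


Step 1: Rank x and y separately (midranks; no ties here).
rank(x): 17->9, 7->4, 12->8, 9->5, 10->6, 1->1, 4->2, 5->3, 11->7
rank(y): 9->9, 4->4, 7->7, 5->5, 6->6, 1->1, 2->2, 3->3, 8->8
Step 2: d_i = R_x(i) - R_y(i); compute d_i^2.
  (9-9)^2=0, (4-4)^2=0, (8-7)^2=1, (5-5)^2=0, (6-6)^2=0, (1-1)^2=0, (2-2)^2=0, (3-3)^2=0, (7-8)^2=1
sum(d^2) = 2.
Step 3: rho = 1 - 6*2 / (9*(9^2 - 1)) = 1 - 12/720 = 0.983333.
Step 4: Under H0, t = rho * sqrt((n-2)/(1-rho^2)) = 14.3096 ~ t(7).
Step 5: Two-sided p-value from the t-distribution with 7 df = 0.000002.
Step 6: alpha = 0.1. reject H0.

rho = 0.9833, p = 0.000002, reject H0 at alpha = 0.1.


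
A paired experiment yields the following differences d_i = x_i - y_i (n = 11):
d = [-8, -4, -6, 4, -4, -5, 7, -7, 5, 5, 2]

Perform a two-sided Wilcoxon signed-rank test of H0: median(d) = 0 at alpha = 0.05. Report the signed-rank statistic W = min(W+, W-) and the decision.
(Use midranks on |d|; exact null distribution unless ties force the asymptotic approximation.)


Step 1: Drop any zero differences (none here) and take |d_i|.
|d| = [8, 4, 6, 4, 4, 5, 7, 7, 5, 5, 2]
Step 2: Midrank |d_i| (ties get averaged ranks).
ranks: |8|->11, |4|->3, |6|->8, |4|->3, |4|->3, |5|->6, |7|->9.5, |7|->9.5, |5|->6, |5|->6, |2|->1
Step 3: Attach original signs; sum ranks with positive sign and with negative sign.
W+ = 3 + 9.5 + 6 + 6 + 1 = 25.5
W- = 11 + 3 + 8 + 3 + 6 + 9.5 = 40.5
(Check: W+ + W- = 66 should equal n(n+1)/2 = 66.)
Step 4: Test statistic W = min(W+, W-) = 25.5.
Step 5: Ties in |d|, so use the tie-corrected normal approximation.
        E[W] = n(n+1)/4 = 11*12/4 = 33.
        Tie groups: |d|=4 (t=3), |d|=5 (t=3), |d|=7 (t=2); sum(t^3 - t) = 54.
        Var[W] = n(n+1)(2n+1)/24 - sum(t^3-t)/48 = 3036/24 - 54/48 = 125.375.
        z = (W - E[W]) / sqrt(Var[W]) = (25.5 - 33) / 11.1971 = -0.6698.
        Two-sided p = 2*Phi(z) = 0.502975.
Step 6: alpha = 0.05. fail to reject H0.

W+ = 25.5, W- = 40.5, W = min = 25.5, p = 0.502975, fail to reject H0.


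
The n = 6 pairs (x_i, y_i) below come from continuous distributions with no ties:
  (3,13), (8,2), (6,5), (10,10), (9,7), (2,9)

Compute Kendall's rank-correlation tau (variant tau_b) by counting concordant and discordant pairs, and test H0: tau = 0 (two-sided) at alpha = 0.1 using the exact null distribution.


Step 1: Enumerate the 15 unordered pairs (i,j) with i<j and classify each by sign(x_j-x_i) * sign(y_j-y_i).
  (1,2):dx=+5,dy=-11->D; (1,3):dx=+3,dy=-8->D; (1,4):dx=+7,dy=-3->D; (1,5):dx=+6,dy=-6->D
  (1,6):dx=-1,dy=-4->C; (2,3):dx=-2,dy=+3->D; (2,4):dx=+2,dy=+8->C; (2,5):dx=+1,dy=+5->C
  (2,6):dx=-6,dy=+7->D; (3,4):dx=+4,dy=+5->C; (3,5):dx=+3,dy=+2->C; (3,6):dx=-4,dy=+4->D
  (4,5):dx=-1,dy=-3->C; (4,6):dx=-8,dy=-1->C; (5,6):dx=-7,dy=+2->D
Step 2: C = 7, D = 8, total pairs = 15.
Step 3: tau = (C - D)/(n(n-1)/2) = (7 - 8)/15 = -0.066667.
Step 4: Exact two-sided p-value (enumerate n! = 720 permutations of y under H0): p = 1.000000.
Step 5: alpha = 0.1. fail to reject H0.

tau_b = -0.0667 (C=7, D=8), p = 1.000000, fail to reject H0.


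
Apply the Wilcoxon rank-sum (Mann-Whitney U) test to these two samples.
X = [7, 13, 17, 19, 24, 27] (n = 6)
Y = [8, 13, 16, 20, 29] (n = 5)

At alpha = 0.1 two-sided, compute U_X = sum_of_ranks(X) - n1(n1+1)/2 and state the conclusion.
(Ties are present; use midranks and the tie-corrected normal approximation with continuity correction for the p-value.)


Step 1: Combine and sort all 11 observations; assign midranks.
sorted (value, group): (7,X), (8,Y), (13,X), (13,Y), (16,Y), (17,X), (19,X), (20,Y), (24,X), (27,X), (29,Y)
ranks: 7->1, 8->2, 13->3.5, 13->3.5, 16->5, 17->6, 19->7, 20->8, 24->9, 27->10, 29->11
Step 2: Rank sum for X: R1 = 1 + 3.5 + 6 + 7 + 9 + 10 = 36.5.
Step 3: U_X = R1 - n1(n1+1)/2 = 36.5 - 6*7/2 = 36.5 - 21 = 15.5.
       U_Y = n1*n2 - U_X = 30 - 15.5 = 14.5.
Step 4: Ties are present, so use the tie-corrected normal approximation (with continuity correction) for the p-value.
Step 5: p-value = 1.000000; compare to alpha = 0.1. fail to reject H0.

U_X = 15.5, p = 1.000000, fail to reject H0 at alpha = 0.1.


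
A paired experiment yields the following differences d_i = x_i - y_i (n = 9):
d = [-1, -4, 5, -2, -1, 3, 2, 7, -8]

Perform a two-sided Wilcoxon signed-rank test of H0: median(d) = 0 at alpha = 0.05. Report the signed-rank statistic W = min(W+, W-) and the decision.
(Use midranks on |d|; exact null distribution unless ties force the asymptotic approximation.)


Step 1: Drop any zero differences (none here) and take |d_i|.
|d| = [1, 4, 5, 2, 1, 3, 2, 7, 8]
Step 2: Midrank |d_i| (ties get averaged ranks).
ranks: |1|->1.5, |4|->6, |5|->7, |2|->3.5, |1|->1.5, |3|->5, |2|->3.5, |7|->8, |8|->9
Step 3: Attach original signs; sum ranks with positive sign and with negative sign.
W+ = 7 + 5 + 3.5 + 8 = 23.5
W- = 1.5 + 6 + 3.5 + 1.5 + 9 = 21.5
(Check: W+ + W- = 45 should equal n(n+1)/2 = 45.)
Step 4: Test statistic W = min(W+, W-) = 21.5.
Step 5: Ties in |d|, so use the tie-corrected normal approximation.
        E[W] = n(n+1)/4 = 9*10/4 = 22.5.
        Tie groups: |d|=1 (t=2), |d|=2 (t=2); sum(t^3 - t) = 12.
        Var[W] = n(n+1)(2n+1)/24 - sum(t^3-t)/48 = 1710/24 - 12/48 = 71.
        z = (W - E[W]) / sqrt(Var[W]) = (21.5 - 22.5) / 8.4261 = -0.1187.
        Two-sided p = 2*Phi(z) = 0.905530.
Step 6: alpha = 0.05. fail to reject H0.

W+ = 23.5, W- = 21.5, W = min = 21.5, p = 0.905530, fail to reject H0.


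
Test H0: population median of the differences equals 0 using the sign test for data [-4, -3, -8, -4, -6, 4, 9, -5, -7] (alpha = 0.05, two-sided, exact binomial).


Step 1: Discard zero differences. Original n = 9; n_eff = number of nonzero differences = 9.
Nonzero differences (with sign): -4, -3, -8, -4, -6, +4, +9, -5, -7
Step 2: Count signs: positive = 2, negative = 7.
Step 3: Under H0: P(positive) = 0.5, so the number of positives S ~ Bin(9, 0.5).
Step 4: Two-sided exact p-value = sum of Bin(9,0.5) probabilities at or below the observed probability = 0.179688.
Step 5: alpha = 0.05. fail to reject H0.

n_eff = 9, pos = 2, neg = 7, p = 0.179688, fail to reject H0.


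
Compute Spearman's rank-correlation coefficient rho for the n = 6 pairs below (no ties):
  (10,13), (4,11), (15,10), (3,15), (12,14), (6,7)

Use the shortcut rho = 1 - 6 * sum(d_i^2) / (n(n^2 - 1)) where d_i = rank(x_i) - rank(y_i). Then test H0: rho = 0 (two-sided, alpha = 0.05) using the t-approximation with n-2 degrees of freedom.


Step 1: Rank x and y separately (midranks; no ties here).
rank(x): 10->4, 4->2, 15->6, 3->1, 12->5, 6->3
rank(y): 13->4, 11->3, 10->2, 15->6, 14->5, 7->1
Step 2: d_i = R_x(i) - R_y(i); compute d_i^2.
  (4-4)^2=0, (2-3)^2=1, (6-2)^2=16, (1-6)^2=25, (5-5)^2=0, (3-1)^2=4
sum(d^2) = 46.
Step 3: rho = 1 - 6*46 / (6*(6^2 - 1)) = 1 - 276/210 = -0.314286.
Step 4: Under H0, t = rho * sqrt((n-2)/(1-rho^2)) = -0.6621 ~ t(4).
Step 5: Two-sided p-value from the t-distribution with 4 df = 0.544093.
Step 6: alpha = 0.05. fail to reject H0.

rho = -0.3143, p = 0.544093, fail to reject H0 at alpha = 0.05.


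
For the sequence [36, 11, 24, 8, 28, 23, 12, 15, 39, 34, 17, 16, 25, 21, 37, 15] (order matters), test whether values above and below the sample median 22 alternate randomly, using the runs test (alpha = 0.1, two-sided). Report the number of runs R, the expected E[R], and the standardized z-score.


Step 1: Compute median = 22; label A = above, B = below.
Labels in order: ABABAABBAABBABAB  (n_A = 8, n_B = 8)
Step 2: Count runs R = 12.
Step 3: Under H0 (random ordering), E[R] = 2*n_A*n_B/(n_A+n_B) + 1 = 2*8*8/16 + 1 = 9.0000.
        Var[R] = 2*n_A*n_B*(2*n_A*n_B - n_A - n_B) / ((n_A+n_B)^2 * (n_A+n_B-1)) = 14336/3840 = 3.7333.
        SD[R] = 1.9322.
Step 4: Continuity-corrected z = (R - 0.5 - E[R]) / SD[R] = (12 - 0.5 - 9.0000) / 1.9322 = 1.2939.
Step 5: Two-sided p-value via normal approximation = 2*(1 - Phi(|z|)) = 0.195709.
Step 6: alpha = 0.1. fail to reject H0.

R = 12, z = 1.2939, p = 0.195709, fail to reject H0.


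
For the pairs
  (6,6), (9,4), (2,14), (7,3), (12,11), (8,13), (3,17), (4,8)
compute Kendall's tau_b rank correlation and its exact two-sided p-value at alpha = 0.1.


Step 1: Enumerate the 28 unordered pairs (i,j) with i<j and classify each by sign(x_j-x_i) * sign(y_j-y_i).
  (1,2):dx=+3,dy=-2->D; (1,3):dx=-4,dy=+8->D; (1,4):dx=+1,dy=-3->D; (1,5):dx=+6,dy=+5->C
  (1,6):dx=+2,dy=+7->C; (1,7):dx=-3,dy=+11->D; (1,8):dx=-2,dy=+2->D; (2,3):dx=-7,dy=+10->D
  (2,4):dx=-2,dy=-1->C; (2,5):dx=+3,dy=+7->C; (2,6):dx=-1,dy=+9->D; (2,7):dx=-6,dy=+13->D
  (2,8):dx=-5,dy=+4->D; (3,4):dx=+5,dy=-11->D; (3,5):dx=+10,dy=-3->D; (3,6):dx=+6,dy=-1->D
  (3,7):dx=+1,dy=+3->C; (3,8):dx=+2,dy=-6->D; (4,5):dx=+5,dy=+8->C; (4,6):dx=+1,dy=+10->C
  (4,7):dx=-4,dy=+14->D; (4,8):dx=-3,dy=+5->D; (5,6):dx=-4,dy=+2->D; (5,7):dx=-9,dy=+6->D
  (5,8):dx=-8,dy=-3->C; (6,7):dx=-5,dy=+4->D; (6,8):dx=-4,dy=-5->C; (7,8):dx=+1,dy=-9->D
Step 2: C = 9, D = 19, total pairs = 28.
Step 3: tau = (C - D)/(n(n-1)/2) = (9 - 19)/28 = -0.357143.
Step 4: Exact two-sided p-value (enumerate n! = 40320 permutations of y under H0): p = 0.275099.
Step 5: alpha = 0.1. fail to reject H0.

tau_b = -0.3571 (C=9, D=19), p = 0.275099, fail to reject H0.


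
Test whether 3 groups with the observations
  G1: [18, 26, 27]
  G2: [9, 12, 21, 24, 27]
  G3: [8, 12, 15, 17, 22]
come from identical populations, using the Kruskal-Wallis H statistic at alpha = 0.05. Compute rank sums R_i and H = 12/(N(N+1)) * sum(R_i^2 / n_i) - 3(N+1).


Step 1: Combine all N = 13 observations and assign midranks.
sorted (value, group, rank): (8,G3,1), (9,G2,2), (12,G2,3.5), (12,G3,3.5), (15,G3,5), (17,G3,6), (18,G1,7), (21,G2,8), (22,G3,9), (24,G2,10), (26,G1,11), (27,G1,12.5), (27,G2,12.5)
Step 2: Sum ranks within each group.
R_1 = 30.5 (n_1 = 3)
R_2 = 36 (n_2 = 5)
R_3 = 24.5 (n_3 = 5)
Step 3: H = 12/(N(N+1)) * sum(R_i^2/n_i) - 3(N+1)
     = 12/(13*14) * (30.5^2/3 + 36^2/5 + 24.5^2/5) - 3*14
     = 0.065934 * 689.333 - 42
     = 3.450549.
Step 4: Ties present; correction factor C = 1 - 12/(13^3 - 13) = 0.994505. Corrected H = 3.450549 / 0.994505 = 3.469613.
Step 5: Under H0, H ~ chi^2(2); p-value = 0.176434.
Step 6: alpha = 0.05. fail to reject H0.

H = 3.4696, df = 2, p = 0.176434, fail to reject H0.


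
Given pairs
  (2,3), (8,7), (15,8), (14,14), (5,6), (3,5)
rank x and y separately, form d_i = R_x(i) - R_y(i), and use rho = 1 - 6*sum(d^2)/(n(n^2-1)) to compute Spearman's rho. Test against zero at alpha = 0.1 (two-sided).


Step 1: Rank x and y separately (midranks; no ties here).
rank(x): 2->1, 8->4, 15->6, 14->5, 5->3, 3->2
rank(y): 3->1, 7->4, 8->5, 14->6, 6->3, 5->2
Step 2: d_i = R_x(i) - R_y(i); compute d_i^2.
  (1-1)^2=0, (4-4)^2=0, (6-5)^2=1, (5-6)^2=1, (3-3)^2=0, (2-2)^2=0
sum(d^2) = 2.
Step 3: rho = 1 - 6*2 / (6*(6^2 - 1)) = 1 - 12/210 = 0.942857.
Step 4: Under H0, t = rho * sqrt((n-2)/(1-rho^2)) = 5.6595 ~ t(4).
Step 5: Two-sided p-value from the t-distribution with 4 df = 0.004805.
Step 6: alpha = 0.1. reject H0.

rho = 0.9429, p = 0.004805, reject H0 at alpha = 0.1.


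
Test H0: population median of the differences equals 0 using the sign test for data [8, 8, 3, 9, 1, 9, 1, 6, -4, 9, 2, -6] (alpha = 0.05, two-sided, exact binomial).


Step 1: Discard zero differences. Original n = 12; n_eff = number of nonzero differences = 12.
Nonzero differences (with sign): +8, +8, +3, +9, +1, +9, +1, +6, -4, +9, +2, -6
Step 2: Count signs: positive = 10, negative = 2.
Step 3: Under H0: P(positive) = 0.5, so the number of positives S ~ Bin(12, 0.5).
Step 4: Two-sided exact p-value = sum of Bin(12,0.5) probabilities at or below the observed probability = 0.038574.
Step 5: alpha = 0.05. reject H0.

n_eff = 12, pos = 10, neg = 2, p = 0.038574, reject H0.


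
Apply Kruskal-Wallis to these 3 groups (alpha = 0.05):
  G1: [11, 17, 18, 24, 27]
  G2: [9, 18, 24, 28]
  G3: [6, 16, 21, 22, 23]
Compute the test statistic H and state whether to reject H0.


Step 1: Combine all N = 14 observations and assign midranks.
sorted (value, group, rank): (6,G3,1), (9,G2,2), (11,G1,3), (16,G3,4), (17,G1,5), (18,G1,6.5), (18,G2,6.5), (21,G3,8), (22,G3,9), (23,G3,10), (24,G1,11.5), (24,G2,11.5), (27,G1,13), (28,G2,14)
Step 2: Sum ranks within each group.
R_1 = 39 (n_1 = 5)
R_2 = 34 (n_2 = 4)
R_3 = 32 (n_3 = 5)
Step 3: H = 12/(N(N+1)) * sum(R_i^2/n_i) - 3(N+1)
     = 12/(14*15) * (39^2/5 + 34^2/4 + 32^2/5) - 3*15
     = 0.057143 * 798 - 45
     = 0.600000.
Step 4: Ties present; correction factor C = 1 - 12/(14^3 - 14) = 0.995604. Corrected H = 0.600000 / 0.995604 = 0.602649.
Step 5: Under H0, H ~ chi^2(2); p-value = 0.739838.
Step 6: alpha = 0.05. fail to reject H0.

H = 0.6026, df = 2, p = 0.739838, fail to reject H0.


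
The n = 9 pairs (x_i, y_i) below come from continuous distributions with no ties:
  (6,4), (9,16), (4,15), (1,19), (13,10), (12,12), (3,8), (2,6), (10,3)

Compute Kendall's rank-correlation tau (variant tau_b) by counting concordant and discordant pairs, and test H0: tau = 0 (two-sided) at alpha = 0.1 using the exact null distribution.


Step 1: Enumerate the 36 unordered pairs (i,j) with i<j and classify each by sign(x_j-x_i) * sign(y_j-y_i).
  (1,2):dx=+3,dy=+12->C; (1,3):dx=-2,dy=+11->D; (1,4):dx=-5,dy=+15->D; (1,5):dx=+7,dy=+6->C
  (1,6):dx=+6,dy=+8->C; (1,7):dx=-3,dy=+4->D; (1,8):dx=-4,dy=+2->D; (1,9):dx=+4,dy=-1->D
  (2,3):dx=-5,dy=-1->C; (2,4):dx=-8,dy=+3->D; (2,5):dx=+4,dy=-6->D; (2,6):dx=+3,dy=-4->D
  (2,7):dx=-6,dy=-8->C; (2,8):dx=-7,dy=-10->C; (2,9):dx=+1,dy=-13->D; (3,4):dx=-3,dy=+4->D
  (3,5):dx=+9,dy=-5->D; (3,6):dx=+8,dy=-3->D; (3,7):dx=-1,dy=-7->C; (3,8):dx=-2,dy=-9->C
  (3,9):dx=+6,dy=-12->D; (4,5):dx=+12,dy=-9->D; (4,6):dx=+11,dy=-7->D; (4,7):dx=+2,dy=-11->D
  (4,8):dx=+1,dy=-13->D; (4,9):dx=+9,dy=-16->D; (5,6):dx=-1,dy=+2->D; (5,7):dx=-10,dy=-2->C
  (5,8):dx=-11,dy=-4->C; (5,9):dx=-3,dy=-7->C; (6,7):dx=-9,dy=-4->C; (6,8):dx=-10,dy=-6->C
  (6,9):dx=-2,dy=-9->C; (7,8):dx=-1,dy=-2->C; (7,9):dx=+7,dy=-5->D; (8,9):dx=+8,dy=-3->D
Step 2: C = 15, D = 21, total pairs = 36.
Step 3: tau = (C - D)/(n(n-1)/2) = (15 - 21)/36 = -0.166667.
Step 4: Exact two-sided p-value (enumerate n! = 362880 permutations of y under H0): p = 0.612202.
Step 5: alpha = 0.1. fail to reject H0.

tau_b = -0.1667 (C=15, D=21), p = 0.612202, fail to reject H0.


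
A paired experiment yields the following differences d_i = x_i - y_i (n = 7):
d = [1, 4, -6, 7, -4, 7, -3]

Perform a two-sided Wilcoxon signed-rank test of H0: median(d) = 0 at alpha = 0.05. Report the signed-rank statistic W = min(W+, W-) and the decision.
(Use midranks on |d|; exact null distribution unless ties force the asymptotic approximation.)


Step 1: Drop any zero differences (none here) and take |d_i|.
|d| = [1, 4, 6, 7, 4, 7, 3]
Step 2: Midrank |d_i| (ties get averaged ranks).
ranks: |1|->1, |4|->3.5, |6|->5, |7|->6.5, |4|->3.5, |7|->6.5, |3|->2
Step 3: Attach original signs; sum ranks with positive sign and with negative sign.
W+ = 1 + 3.5 + 6.5 + 6.5 = 17.5
W- = 5 + 3.5 + 2 = 10.5
(Check: W+ + W- = 28 should equal n(n+1)/2 = 28.)
Step 4: Test statistic W = min(W+, W-) = 10.5.
Step 5: Ties in |d|, so use the tie-corrected normal approximation.
        E[W] = n(n+1)/4 = 7*8/4 = 14.
        Tie groups: |d|=4 (t=2), |d|=7 (t=2); sum(t^3 - t) = 12.
        Var[W] = n(n+1)(2n+1)/24 - sum(t^3-t)/48 = 840/24 - 12/48 = 34.75.
        z = (W - E[W]) / sqrt(Var[W]) = (10.5 - 14) / 5.8949 = -0.5937.
        Two-sided p = 2*Phi(z) = 0.552691.
Step 6: alpha = 0.05. fail to reject H0.

W+ = 17.5, W- = 10.5, W = min = 10.5, p = 0.552691, fail to reject H0.


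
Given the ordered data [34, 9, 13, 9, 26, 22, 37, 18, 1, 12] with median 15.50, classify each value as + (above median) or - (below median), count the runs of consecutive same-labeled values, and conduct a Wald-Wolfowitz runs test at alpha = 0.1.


Step 1: Compute median = 15.50; label A = above, B = below.
Labels in order: ABBBAAAABB  (n_A = 5, n_B = 5)
Step 2: Count runs R = 4.
Step 3: Under H0 (random ordering), E[R] = 2*n_A*n_B/(n_A+n_B) + 1 = 2*5*5/10 + 1 = 6.0000.
        Var[R] = 2*n_A*n_B*(2*n_A*n_B - n_A - n_B) / ((n_A+n_B)^2 * (n_A+n_B-1)) = 2000/900 = 2.2222.
        SD[R] = 1.4907.
Step 4: Continuity-corrected z = (R + 0.5 - E[R]) / SD[R] = (4 + 0.5 - 6.0000) / 1.4907 = -1.0062.
Step 5: Two-sided p-value via normal approximation = 2*(1 - Phi(|z|)) = 0.314305.
Step 6: alpha = 0.1. fail to reject H0.

R = 4, z = -1.0062, p = 0.314305, fail to reject H0.


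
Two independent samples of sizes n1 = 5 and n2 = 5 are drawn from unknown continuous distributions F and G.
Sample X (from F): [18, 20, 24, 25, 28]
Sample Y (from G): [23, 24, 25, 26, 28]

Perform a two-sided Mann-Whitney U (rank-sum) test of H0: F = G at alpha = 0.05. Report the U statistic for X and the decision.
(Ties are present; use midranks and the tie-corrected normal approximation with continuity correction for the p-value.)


Step 1: Combine and sort all 10 observations; assign midranks.
sorted (value, group): (18,X), (20,X), (23,Y), (24,X), (24,Y), (25,X), (25,Y), (26,Y), (28,X), (28,Y)
ranks: 18->1, 20->2, 23->3, 24->4.5, 24->4.5, 25->6.5, 25->6.5, 26->8, 28->9.5, 28->9.5
Step 2: Rank sum for X: R1 = 1 + 2 + 4.5 + 6.5 + 9.5 = 23.5.
Step 3: U_X = R1 - n1(n1+1)/2 = 23.5 - 5*6/2 = 23.5 - 15 = 8.5.
       U_Y = n1*n2 - U_X = 25 - 8.5 = 16.5.
Step 4: Ties are present, so use the tie-corrected normal approximation (with continuity correction) for the p-value.
Step 5: p-value = 0.460597; compare to alpha = 0.05. fail to reject H0.

U_X = 8.5, p = 0.460597, fail to reject H0 at alpha = 0.05.


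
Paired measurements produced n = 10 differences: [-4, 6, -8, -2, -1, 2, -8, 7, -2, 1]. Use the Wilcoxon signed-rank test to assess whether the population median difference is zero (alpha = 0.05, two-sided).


Step 1: Drop any zero differences (none here) and take |d_i|.
|d| = [4, 6, 8, 2, 1, 2, 8, 7, 2, 1]
Step 2: Midrank |d_i| (ties get averaged ranks).
ranks: |4|->6, |6|->7, |8|->9.5, |2|->4, |1|->1.5, |2|->4, |8|->9.5, |7|->8, |2|->4, |1|->1.5
Step 3: Attach original signs; sum ranks with positive sign and with negative sign.
W+ = 7 + 4 + 8 + 1.5 = 20.5
W- = 6 + 9.5 + 4 + 1.5 + 9.5 + 4 = 34.5
(Check: W+ + W- = 55 should equal n(n+1)/2 = 55.)
Step 4: Test statistic W = min(W+, W-) = 20.5.
Step 5: Ties in |d|, so use the tie-corrected normal approximation.
        E[W] = n(n+1)/4 = 10*11/4 = 27.5.
        Tie groups: |d|=1 (t=2), |d|=2 (t=3), |d|=8 (t=2); sum(t^3 - t) = 36.
        Var[W] = n(n+1)(2n+1)/24 - sum(t^3-t)/48 = 2310/24 - 36/48 = 95.5.
        z = (W - E[W]) / sqrt(Var[W]) = (20.5 - 27.5) / 9.7724 = -0.7163.
        Two-sided p = 2*Phi(z) = 0.473805.
Step 6: alpha = 0.05. fail to reject H0.

W+ = 20.5, W- = 34.5, W = min = 20.5, p = 0.473805, fail to reject H0.


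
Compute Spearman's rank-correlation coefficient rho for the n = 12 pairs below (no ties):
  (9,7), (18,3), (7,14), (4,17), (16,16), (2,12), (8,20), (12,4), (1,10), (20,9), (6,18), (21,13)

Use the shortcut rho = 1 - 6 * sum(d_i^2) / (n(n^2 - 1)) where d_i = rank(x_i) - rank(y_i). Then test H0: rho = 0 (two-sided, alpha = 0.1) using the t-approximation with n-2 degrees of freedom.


Step 1: Rank x and y separately (midranks; no ties here).
rank(x): 9->7, 18->10, 7->5, 4->3, 16->9, 2->2, 8->6, 12->8, 1->1, 20->11, 6->4, 21->12
rank(y): 7->3, 3->1, 14->8, 17->10, 16->9, 12->6, 20->12, 4->2, 10->5, 9->4, 18->11, 13->7
Step 2: d_i = R_x(i) - R_y(i); compute d_i^2.
  (7-3)^2=16, (10-1)^2=81, (5-8)^2=9, (3-10)^2=49, (9-9)^2=0, (2-6)^2=16, (6-12)^2=36, (8-2)^2=36, (1-5)^2=16, (11-4)^2=49, (4-11)^2=49, (12-7)^2=25
sum(d^2) = 382.
Step 3: rho = 1 - 6*382 / (12*(12^2 - 1)) = 1 - 2292/1716 = -0.335664.
Step 4: Under H0, t = rho * sqrt((n-2)/(1-rho^2)) = -1.1268 ~ t(10).
Step 5: Two-sided p-value from the t-distribution with 10 df = 0.286123.
Step 6: alpha = 0.1. fail to reject H0.

rho = -0.3357, p = 0.286123, fail to reject H0 at alpha = 0.1.
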